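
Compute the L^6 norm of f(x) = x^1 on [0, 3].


Step 1: ||f||_6 = (integral_0^3 |x^1|^6 dx)^(1/6)
     = (integral_0^3 x^6 dx)^(1/6)
Step 2: integral_0^3 x^6 dx = [x^7/(7)] from 0 to 3 = 3^7/7
     = 2187/7 = 312.428571
Step 3: ||f||_6 = (312.428571)^(1/6) = 2.604904


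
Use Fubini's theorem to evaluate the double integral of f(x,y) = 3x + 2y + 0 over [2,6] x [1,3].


By Fubini, integrate in x first, then y.
Step 1: Fix y, integrate over x in [2,6]:
  integral(3x + 2y + 0, x=2..6)
  = 3*(6^2 - 2^2)/2 + (2y + 0)*(6 - 2)
  = 48 + (2y + 0)*4
  = 48 + 8y + 0
  = 48 + 8y
Step 2: Integrate over y in [1,3]:
  integral(48 + 8y, y=1..3)
  = 48*2 + 8*(3^2 - 1^2)/2
  = 96 + 32
  = 128


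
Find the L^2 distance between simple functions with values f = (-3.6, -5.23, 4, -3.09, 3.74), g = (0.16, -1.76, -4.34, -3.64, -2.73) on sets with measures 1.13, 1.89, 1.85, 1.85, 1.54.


Step 1: Compute differences f_i - g_i:
  -3.6 - 0.16 = -3.76
  -5.23 - -1.76 = -3.47
  4 - -4.34 = 8.34
  -3.09 - -3.64 = 0.55
  3.74 - -2.73 = 6.47
Step 2: Compute |diff|^2 * measure for each set:
  |-3.76|^2 * 1.13 = 14.1376 * 1.13 = 15.975488
  |-3.47|^2 * 1.89 = 12.0409 * 1.89 = 22.757301
  |8.34|^2 * 1.85 = 69.5556 * 1.85 = 128.67786
  |0.55|^2 * 1.85 = 0.3025 * 1.85 = 0.559625
  |6.47|^2 * 1.54 = 41.8609 * 1.54 = 64.465786
Step 3: Sum = 232.43606
Step 4: ||f-g||_2 = (232.43606)^(1/2) = 15.245854


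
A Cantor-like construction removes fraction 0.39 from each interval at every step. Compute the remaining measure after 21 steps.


Step 1: At each step, fraction remaining = 1 - 0.39 = 0.61
Step 2: After 21 steps, measure = (0.61)^21
Result = 3.104034e-05


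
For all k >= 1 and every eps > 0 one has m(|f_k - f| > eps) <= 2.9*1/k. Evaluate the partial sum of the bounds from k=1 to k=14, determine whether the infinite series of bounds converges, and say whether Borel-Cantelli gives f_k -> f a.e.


Step 1: List the terms 2.9*1/k for k = 1 to 14:
  k=1: 2.9
  k=2: 1.45
  k=3: 0.966667
  k=4: 0.725
  k=5: 0.58
  k=6: 0.483333
  k=7: 0.414286
  k=8: 0.3625
  k=9: 0.322222
  k=10: 0.29
  k=11: 0.263636
  k=12: 0.241667
  k=13: 0.223077
  k=14: 0.207143
Step 2: Partial sum = 2.9 + 1.45 + 0.966667 + 0.725 + 0.58 + 0.483333 + 0.414286 + 0.3625 + 0.322222 + 0.29 + 0.263636 + 0.241667 + 0.223077 + 0.207143
     = 9.429531
Step 3: The full series sum_(k>=1) 2.9*1/k diverges (harmonic series, p = 1; a nonzero constant multiple of a divergent series diverges).
Step 4: The (first) Borel-Cantelli lemma requires a summable sequence of measures, so it does not apply here;
        from this bound alone no conclusion about a.e. convergence can be drawn (convergence in measure still
        gives an a.e.-convergent subsequence, but not a.e. convergence of the whole sequence).
Conclusion: series diverges; Borel-Cantelli is inconclusive about a.e. convergence of f_k.


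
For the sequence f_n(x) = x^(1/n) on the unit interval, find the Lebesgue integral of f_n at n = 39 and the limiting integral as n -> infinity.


At n = 39: f_39(x) = x^(1/39).
Step 1: integral(x^(1/39), 0, 1) = [x^(1/39+1) / (1/39+1)] from 0 to 1
     = 1 / (1/39 + 1) = 1 / ((39+1)/39) = 39/(39+1)
     = 39/40 = 0.975
Step 2: As n -> infinity, f_n(x) = x^(1/n) -> 1 for x in (0,1], and f_n is increasing in n.
By MCT, lim_n integral(f_n) = integral(lim_n f_n) = integral(1, 0, 1) = 1.
Step 3: Verify convergence: 39/40 = 0.975 -> 1


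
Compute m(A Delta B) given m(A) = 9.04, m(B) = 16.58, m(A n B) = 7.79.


m(A Delta B) = m(A) + m(B) - 2*m(A n B)
= 9.04 + 16.58 - 2*7.79
= 9.04 + 16.58 - 15.58
= 10.04


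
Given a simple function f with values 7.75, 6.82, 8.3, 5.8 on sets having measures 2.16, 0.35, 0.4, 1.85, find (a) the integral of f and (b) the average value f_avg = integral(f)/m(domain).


Step 1: Integral = sum(value_i * measure_i)
= 7.75*2.16 + 6.82*0.35 + 8.3*0.4 + 5.8*1.85
= 16.74 + 2.387 + 3.32 + 10.73
= 33.177
Step 2: Total measure of domain = 2.16 + 0.35 + 0.4 + 1.85 = 4.76
Step 3: Average value = 33.177 / 4.76 = 6.969958


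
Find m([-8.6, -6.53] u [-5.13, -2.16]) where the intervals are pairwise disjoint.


For pairwise disjoint intervals, m(union) = sum of lengths.
= (-6.53 - -8.6) + (-2.16 - -5.13)
= 2.07 + 2.97
= 5.04


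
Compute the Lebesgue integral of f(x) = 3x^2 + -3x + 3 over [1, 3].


The Lebesgue integral of a Riemann-integrable function agrees with the Riemann integral.
Antiderivative F(x) = (3/3)x^3 + (-3/2)x^2 + 3x
F(3) = (3/3)*3^3 + (-3/2)*3^2 + 3*3
     = (3/3)*27 + (-3/2)*9 + 3*3
     = 27 + -13.5 + 9
     = 22.5
F(1) = 2.5
Integral = F(3) - F(1) = 22.5 - 2.5 = 20


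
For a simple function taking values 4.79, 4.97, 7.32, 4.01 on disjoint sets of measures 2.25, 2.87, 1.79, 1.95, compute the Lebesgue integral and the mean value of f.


Step 1: Integral = sum(value_i * measure_i)
= 4.79*2.25 + 4.97*2.87 + 7.32*1.79 + 4.01*1.95
= 10.7775 + 14.2639 + 13.1028 + 7.8195
= 45.9637
Step 2: Total measure of domain = 2.25 + 2.87 + 1.79 + 1.95 = 8.86
Step 3: Average value = 45.9637 / 8.86 = 5.187777


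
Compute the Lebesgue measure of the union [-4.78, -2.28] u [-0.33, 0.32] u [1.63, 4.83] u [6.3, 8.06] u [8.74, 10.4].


For pairwise disjoint intervals, m(union) = sum of lengths.
= (-2.28 - -4.78) + (0.32 - -0.33) + (4.83 - 1.63) + (8.06 - 6.3) + (10.4 - 8.74)
= 2.5 + 0.65 + 3.2 + 1.76 + 1.66
= 9.77


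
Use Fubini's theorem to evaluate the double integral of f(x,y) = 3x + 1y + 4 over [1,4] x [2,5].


By Fubini, integrate in x first, then y.
Step 1: Fix y, integrate over x in [1,4]:
  integral(3x + 1y + 4, x=1..4)
  = 3*(4^2 - 1^2)/2 + (1y + 4)*(4 - 1)
  = 22.5 + (1y + 4)*3
  = 22.5 + 3y + 12
  = 34.5 + 3y
Step 2: Integrate over y in [2,5]:
  integral(34.5 + 3y, y=2..5)
  = 34.5*3 + 3*(5^2 - 2^2)/2
  = 103.5 + 31.5
  = 135


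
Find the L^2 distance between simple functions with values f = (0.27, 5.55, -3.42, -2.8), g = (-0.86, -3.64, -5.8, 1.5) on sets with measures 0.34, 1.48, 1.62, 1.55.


Step 1: Compute differences f_i - g_i:
  0.27 - -0.86 = 1.13
  5.55 - -3.64 = 9.19
  -3.42 - -5.8 = 2.38
  -2.8 - 1.5 = -4.3
Step 2: Compute |diff|^2 * measure for each set:
  |1.13|^2 * 0.34 = 1.2769 * 0.34 = 0.434146
  |9.19|^2 * 1.48 = 84.4561 * 1.48 = 124.995028
  |2.38|^2 * 1.62 = 5.6644 * 1.62 = 9.176328
  |-4.3|^2 * 1.55 = 18.49 * 1.55 = 28.6595
Step 3: Sum = 163.265002
Step 4: ||f-g||_2 = (163.265002)^(1/2) = 12.777519


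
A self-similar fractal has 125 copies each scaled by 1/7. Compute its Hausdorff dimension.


For a self-similar set with N copies scaled by 1/r:
dim_H = log(N)/log(r) = log(125)/log(7)
= 4.828314/1.94591
= 2.481262


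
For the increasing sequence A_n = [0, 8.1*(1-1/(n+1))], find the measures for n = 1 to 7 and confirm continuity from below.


By continuity of measure from below: if A_n increases to A, then m(A_n) -> m(A).
Here A = [0, 8.1], so m(A) = 8.1
Step 1: a_1 = 8.1*(1 - 1/2) = 4.05, m(A_1) = 4.05
Step 2: a_2 = 8.1*(1 - 1/3) = 5.4, m(A_2) = 5.4
Step 3: a_3 = 8.1*(1 - 1/4) = 6.075, m(A_3) = 6.075
Step 4: a_4 = 8.1*(1 - 1/5) = 6.48, m(A_4) = 6.48
Step 5: a_5 = 8.1*(1 - 1/6) = 6.75, m(A_5) = 6.75
Step 6: a_6 = 8.1*(1 - 1/7) = 6.9429, m(A_6) = 6.9429
Step 7: a_7 = 8.1*(1 - 1/8) = 7.0875, m(A_7) = 7.0875
Limit: m(A_n) -> m([0,8.1]) = 8.1


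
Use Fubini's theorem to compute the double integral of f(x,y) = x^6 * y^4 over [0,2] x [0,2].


By Fubini's theorem, the double integral factors as a product of single integrals:
Step 1: integral_0^2 x^6 dx = [x^7/7] from 0 to 2
     = 2^7/7 = 18.285714
Step 2: integral_0^2 y^4 dy = [y^5/5] from 0 to 2
     = 2^5/5 = 6.4
Step 3: Double integral = 18.285714 * 6.4 = 117.028571


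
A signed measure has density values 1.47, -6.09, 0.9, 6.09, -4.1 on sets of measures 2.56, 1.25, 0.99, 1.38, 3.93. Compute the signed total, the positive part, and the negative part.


Step 1: Compute signed measure on each set:
  Set 1: 1.47 * 2.56 = 3.7632
  Set 2: -6.09 * 1.25 = -7.6125
  Set 3: 0.9 * 0.99 = 0.891
  Set 4: 6.09 * 1.38 = 8.4042
  Set 5: -4.1 * 3.93 = -16.113
Step 2: Total signed measure = (3.7632) + (-7.6125) + (0.891) + (8.4042) + (-16.113)
     = -10.6671
Step 3: Positive part mu+(X) = sum of positive contributions = 13.0584
Step 4: Negative part mu-(X) = |sum of negative contributions| = 23.7255


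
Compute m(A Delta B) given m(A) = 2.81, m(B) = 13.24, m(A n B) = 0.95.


m(A Delta B) = m(A) + m(B) - 2*m(A n B)
= 2.81 + 13.24 - 2*0.95
= 2.81 + 13.24 - 1.9
= 14.15


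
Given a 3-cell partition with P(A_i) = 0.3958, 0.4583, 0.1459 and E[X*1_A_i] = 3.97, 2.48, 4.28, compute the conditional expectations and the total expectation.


For each cell A_i: E[X|A_i] = E[X*1_A_i] / P(A_i)
Step 1: E[X|A_1] = 3.97 / 0.3958 = 10.030318
Step 2: E[X|A_2] = 2.48 / 0.4583 = 5.411303
Step 3: E[X|A_3] = 4.28 / 0.1459 = 29.335161
Verification: E[X] = sum E[X*1_A_i] = 3.97 + 2.48 + 4.28 = 10.73


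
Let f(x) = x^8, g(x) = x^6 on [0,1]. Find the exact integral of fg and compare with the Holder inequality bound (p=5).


Step 1: Exact integral of f*g = integral(x^14, 0, 1) = 1/15
     = 0.066667
Step 2: Holder bound with p=5, q=1.25:
  ||f||_p = (integral x^40 dx)^(1/5) = (1/41)^(1/5) = 0.475821
  ||g||_q = (integral x^7.5 dx)^(1/1.25) = (1/8.5)^(1/1.25) = 0.180495
Step 3: Holder bound = ||f||_p * ||g||_q = 0.475821 * 0.180495 = 0.085883
Verification: 0.066667 <= 0.085883 (Holder holds)


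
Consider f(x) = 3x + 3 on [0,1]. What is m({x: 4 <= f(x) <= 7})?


f^(-1)([4, 7]) = {x : 4 <= 3x + 3 <= 7}
Solving: (4 - 3)/3 <= x <= (7 - 3)/3
= [0.333333, 1.333333]
Intersecting with [0,1]: [0.333333, 1]
Measure = 1 - 0.333333 = 0.666667


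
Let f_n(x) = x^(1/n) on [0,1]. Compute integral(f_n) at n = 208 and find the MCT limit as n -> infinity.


At n = 208: f_208(x) = x^(1/208).
Step 1: integral(x^(1/208), 0, 1) = [x^(1/208+1) / (1/208+1)] from 0 to 1
     = 1 / (1/208 + 1) = 1 / ((208+1)/208) = 208/(208+1)
     = 208/209 = 0.995215
Step 2: As n -> infinity, f_n(x) = x^(1/n) -> 1 for x in (0,1], and f_n is increasing in n.
By MCT, lim_n integral(f_n) = integral(lim_n f_n) = integral(1, 0, 1) = 1.
Step 3: Verify convergence: 208/209 = 0.995215 -> 1


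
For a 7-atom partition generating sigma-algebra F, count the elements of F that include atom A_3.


Each element of F is a union of some subset S of the 7 atoms.
The element contains A_3 iff A_3 is in S.
So we count subsets S of {A_1,...,A_7} with A_3 in S: choose freely among the other 6 atoms.
Count = 2^(7-1) = 2^6 = 64.


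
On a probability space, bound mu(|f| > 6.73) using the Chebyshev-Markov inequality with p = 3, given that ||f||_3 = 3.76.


Chebyshev/Markov inequality: mu(|f| > eps) <= (||f||_p / eps)^p
Step 1: ||f||_3 / eps = 3.76 / 6.73 = 0.558692
Step 2: Raise to power p = 3:
  (0.558692)^3 = 0.174389
Step 3: Therefore mu(|f| > 6.73) <= 0.174389


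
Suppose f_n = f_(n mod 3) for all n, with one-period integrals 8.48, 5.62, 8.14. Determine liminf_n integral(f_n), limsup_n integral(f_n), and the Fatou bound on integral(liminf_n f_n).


The sequence (integral(f_n)) is periodic with period 3, repeating the values 8.48, 5.62, 8.14 indefinitely.
Step 1: For a periodic sequence, every tail (a_m, a_(m+1), ...) contains all 3 period values infinitely often.
Step 2: Hence inf of every tail = min of the period values = min(8.48, 5.62, 8.14) = 5.62.
        liminf_n integral(f_n) = sup over m of (inf of tail from m) = 5.62.
Step 3: Similarly sup of every tail = max of the period values = 8.48.
        limsup_n integral(f_n) = 8.48.
Step 4: Fatou's lemma: integral(liminf_n f_n) <= liminf_n integral(f_n) = 5.62.
        So the integral of the pointwise liminf is at most 5.62.


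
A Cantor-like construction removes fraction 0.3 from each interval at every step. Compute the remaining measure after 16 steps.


Step 1: At each step, fraction remaining = 1 - 0.3 = 0.7
Step 2: After 16 steps, measure = (0.7)^16
Result = 0.003323


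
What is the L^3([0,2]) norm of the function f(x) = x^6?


Step 1: ||f||_3 = (integral_0^2 |x^6|^3 dx)^(1/3)
     = (integral_0^2 x^18 dx)^(1/3)
Step 2: integral_0^2 x^18 dx = [x^19/(19)] from 0 to 2 = 2^19/19
     = 524288/19 = 27594.105263
Step 3: ||f||_3 = (27594.105263)^(1/3) = 30.218445


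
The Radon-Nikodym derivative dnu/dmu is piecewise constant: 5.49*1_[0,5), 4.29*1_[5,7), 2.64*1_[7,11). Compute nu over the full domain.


Integrate each piece of the Radon-Nikodym derivative:
Step 1: integral_0^5 5.49 dx = 5.49*(5-0) = 5.49*5 = 27.45
Step 2: integral_5^7 4.29 dx = 4.29*(7-5) = 4.29*2 = 8.58
Step 3: integral_7^11 2.64 dx = 2.64*(11-7) = 2.64*4 = 10.56
Total: 27.45 + 8.58 + 10.56 = 46.59


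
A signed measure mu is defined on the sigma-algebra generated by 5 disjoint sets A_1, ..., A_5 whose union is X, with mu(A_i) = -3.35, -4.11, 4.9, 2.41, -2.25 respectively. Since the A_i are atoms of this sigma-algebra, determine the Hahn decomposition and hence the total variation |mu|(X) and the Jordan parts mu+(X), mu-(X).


Step 1: Every measurable set is a union of atoms (the cells / points), so a Hahn decomposition is
  obtained by grouping atoms by sign: P = union of atoms with mu > 0, N = union of the remaining atoms.
  Atoms in P (indices): 3, 4;  atoms in N (indices): 1, 2, 5
  Positive values: 4.9, 2.41
  Negative values: -3.35, -4.11, -2.25
Step 2: mu+(X) = mu(P) = sum of positive atom values = 7.31
Step 3: mu-(X) = -mu(N) = sum of |negative atom values| = 9.71
Step 4: |mu|(X) = mu+(X) + mu-(X) = 7.31 + 9.71 = 17.02


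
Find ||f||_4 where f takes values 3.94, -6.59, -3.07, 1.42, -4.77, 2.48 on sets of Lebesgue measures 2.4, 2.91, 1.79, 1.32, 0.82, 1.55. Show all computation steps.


Step 1: Compute |f_i|^4 for each value:
  |3.94|^4 = 240.982157
  |-6.59|^4 = 1885.99987
  |-3.07|^4 = 88.82874
  |1.42|^4 = 4.065869
  |-4.77|^4 = 517.694458
  |2.48|^4 = 37.82742
Step 2: Multiply by measures and sum:
  240.982157 * 2.4 = 578.357177
  1885.99987 * 2.91 = 5488.259621
  88.82874 * 1.79 = 159.003445
  4.065869 * 1.32 = 5.366947
  517.694458 * 0.82 = 424.509456
  37.82742 * 1.55 = 58.632501
Sum = 578.357177 + 5488.259621 + 159.003445 + 5.366947 + 424.509456 + 58.632501 = 6714.129146
Step 3: Take the p-th root:
||f||_4 = (6714.129146)^(1/4) = 9.05206


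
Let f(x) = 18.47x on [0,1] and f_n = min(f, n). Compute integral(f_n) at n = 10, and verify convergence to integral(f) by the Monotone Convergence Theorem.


f(x) = 18.47x on [0,1]; f_n(x) = min(18.47x, n). At n = 10:
Step 1: f(x) reaches 10 at x = 10/18.47 = 0.541419
Step 2: integral(f_10) = integral(18.47x, 0, 0.541419) + integral(10, 0.541419, 1)
       = 18.47*0.541419^2/2 + 10*(1 - 0.541419)
       = 2.707093 + 4.585815
       = 7.292907
Step 3: As n -> infinity, f_n increases to f, so by MCT integral(f_n) -> integral(f) = 18.47/2 = 9.235.
Convergence: integral(f_10) = 7.292907 -> 9.235 as n -> infinity


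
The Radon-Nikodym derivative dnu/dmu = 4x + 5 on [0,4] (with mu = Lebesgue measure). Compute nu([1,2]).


nu(A) = integral_A (dnu/dmu) dmu = integral_1^2 (4x + 5) dx
Step 1: Antiderivative F(x) = (4/2)x^2 + 5x
Step 2: F(2) = (4/2)*2^2 + 5*2 = 8 + 10 = 18
Step 3: F(1) = (4/2)*1^2 + 5*1 = 2 + 5 = 7
Step 4: nu([1,2]) = F(2) - F(1) = 18 - 7 = 11


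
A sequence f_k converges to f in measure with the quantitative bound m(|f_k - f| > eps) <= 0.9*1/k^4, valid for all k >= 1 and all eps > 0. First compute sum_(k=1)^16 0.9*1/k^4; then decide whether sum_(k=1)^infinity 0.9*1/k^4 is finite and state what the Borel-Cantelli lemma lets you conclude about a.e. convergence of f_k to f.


Step 1: List the terms 0.9*1/k^4 for k = 1 to 16:
  k=1: 0.9
  k=2: 0.05625
  k=3: 0.011111
  k=4: 0.003516
  k=5: 0.00144
  k=6: 6.944444e-04
  k=7: 3.748438e-04
  k=8: 2.197266e-04
  k=9: 1.371742e-04
  k=10: 9.000000e-05
  k=11: 6.147121e-05
  k=12: 4.340278e-05
  k=13: 3.151150e-05
  k=14: 2.342774e-05
  k=15: 1.777778e-05
  k=16: 1.373291e-05
Step 2: Partial sum = 0.9 + 0.05625 + 0.011111 + 0.003516 + 0.00144 + 6.944444e-04 + 3.748438e-04 + 2.197266e-04 + 1.371742e-04 + 9.000000e-05 + 6.147121e-05 + 4.340278e-05 + 3.151150e-05 + 2.342774e-05 + 1.777778e-05 + 1.373291e-05
     = 0.974024
Step 3: The full series sum_(k>=1) 0.9*1/k^4 converges (p-series with p = 4 > 1; a constant multiple of a convergent series converges).
Step 4: Fix eps > 0. Since sum_k m(|f_k - f| > eps) < infinity, the Borel-Cantelli lemma gives
        m(limsup_k {|f_k - f| > eps}) = 0, i.e. for a.e. x, |f_k(x) - f(x)| <= eps for all large k.
        Applying this with eps = 1/j for j = 1, 2, ... and intersecting the countably many full-measure sets,
        for a.e. x we get limsup_k |f_k(x) - f(x)| <= 1/j for every j, hence f_k -> f almost everywhere.
Conclusion: series converges; Borel-Cantelli yields f_k -> f a.e.


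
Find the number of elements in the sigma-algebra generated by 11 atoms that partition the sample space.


Each element of the sigma-algebra is a union of some subset of the 11 atoms.
The number of such subsets is 2^11 = 2048.


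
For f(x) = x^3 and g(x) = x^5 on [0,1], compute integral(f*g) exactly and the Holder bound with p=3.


Step 1: Exact integral of f*g = integral(x^8, 0, 1) = 1/9
     = 0.111111
Step 2: Holder bound with p=3, q=1.5:
  ||f||_p = (integral x^9 dx)^(1/3) = (1/10)^(1/3) = 0.464159
  ||g||_q = (integral x^7.5 dx)^(1/1.5) = (1/8.5)^(1/1.5) = 0.240097
Step 3: Holder bound = ||f||_p * ||g||_q = 0.464159 * 0.240097 = 0.111443
Verification: 0.111111 <= 0.111443 (Holder holds)


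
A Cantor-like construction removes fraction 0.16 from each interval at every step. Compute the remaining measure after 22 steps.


Step 1: At each step, fraction remaining = 1 - 0.16 = 0.84
Step 2: After 22 steps, measure = (0.84)^22
Result = 0.021585


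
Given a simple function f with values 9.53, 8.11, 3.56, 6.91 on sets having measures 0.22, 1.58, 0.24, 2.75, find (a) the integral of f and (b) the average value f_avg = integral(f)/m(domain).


Step 1: Integral = sum(value_i * measure_i)
= 9.53*0.22 + 8.11*1.58 + 3.56*0.24 + 6.91*2.75
= 2.0966 + 12.8138 + 0.8544 + 19.0025
= 34.7673
Step 2: Total measure of domain = 0.22 + 1.58 + 0.24 + 2.75 = 4.79
Step 3: Average value = 34.7673 / 4.79 = 7.258309


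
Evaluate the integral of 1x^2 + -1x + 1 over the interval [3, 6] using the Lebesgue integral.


The Lebesgue integral of a Riemann-integrable function agrees with the Riemann integral.
Antiderivative F(x) = (1/3)x^3 + (-1/2)x^2 + 1x
F(6) = (1/3)*6^3 + (-1/2)*6^2 + 1*6
     = (1/3)*216 + (-1/2)*36 + 1*6
     = 72 + -18 + 6
     = 60
F(3) = 7.5
Integral = F(6) - F(3) = 60 - 7.5 = 52.5


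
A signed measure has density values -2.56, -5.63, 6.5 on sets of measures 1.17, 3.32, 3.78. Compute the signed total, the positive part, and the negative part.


Step 1: Compute signed measure on each set:
  Set 1: -2.56 * 1.17 = -2.9952
  Set 2: -5.63 * 3.32 = -18.6916
  Set 3: 6.5 * 3.78 = 24.57
Step 2: Total signed measure = (-2.9952) + (-18.6916) + (24.57)
     = 2.8832
Step 3: Positive part mu+(X) = sum of positive contributions = 24.57
Step 4: Negative part mu-(X) = |sum of negative contributions| = 21.6868


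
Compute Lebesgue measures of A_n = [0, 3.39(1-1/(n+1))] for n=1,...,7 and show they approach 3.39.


By continuity of measure from below: if A_n increases to A, then m(A_n) -> m(A).
Here A = [0, 3.39], so m(A) = 3.39
Step 1: a_1 = 3.39*(1 - 1/2) = 1.695, m(A_1) = 1.695
Step 2: a_2 = 3.39*(1 - 1/3) = 2.26, m(A_2) = 2.26
Step 3: a_3 = 3.39*(1 - 1/4) = 2.5425, m(A_3) = 2.5425
Step 4: a_4 = 3.39*(1 - 1/5) = 2.712, m(A_4) = 2.712
Step 5: a_5 = 3.39*(1 - 1/6) = 2.825, m(A_5) = 2.825
Step 6: a_6 = 3.39*(1 - 1/7) = 2.9057, m(A_6) = 2.9057
Step 7: a_7 = 3.39*(1 - 1/8) = 2.9663, m(A_7) = 2.9663
Limit: m(A_n) -> m([0,3.39]) = 3.39


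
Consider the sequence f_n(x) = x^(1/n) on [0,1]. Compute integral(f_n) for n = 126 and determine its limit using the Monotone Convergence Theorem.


At n = 126: f_126(x) = x^(1/126).
Step 1: integral(x^(1/126), 0, 1) = [x^(1/126+1) / (1/126+1)] from 0 to 1
     = 1 / (1/126 + 1) = 1 / ((126+1)/126) = 126/(126+1)
     = 126/127 = 0.992126
Step 2: As n -> infinity, f_n(x) = x^(1/n) -> 1 for x in (0,1], and f_n is increasing in n.
By MCT, lim_n integral(f_n) = integral(lim_n f_n) = integral(1, 0, 1) = 1.
Step 3: Verify convergence: 126/127 = 0.992126 -> 1


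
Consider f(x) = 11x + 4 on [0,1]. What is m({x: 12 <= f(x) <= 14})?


f^(-1)([12, 14]) = {x : 12 <= 11x + 4 <= 14}
Solving: (12 - 4)/11 <= x <= (14 - 4)/11
= [0.727273, 0.909091]
Intersecting with [0,1]: [0.727273, 0.909091]
Measure = 0.909091 - 0.727273 = 0.181818


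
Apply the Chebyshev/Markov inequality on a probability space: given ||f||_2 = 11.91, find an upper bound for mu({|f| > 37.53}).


Chebyshev/Markov inequality: mu(|f| > eps) <= (||f||_p / eps)^p
Step 1: ||f||_2 / eps = 11.91 / 37.53 = 0.317346
Step 2: Raise to power p = 2:
  (0.317346)^2 = 0.100709
Step 3: Therefore mu(|f| > 37.53) <= 0.100709


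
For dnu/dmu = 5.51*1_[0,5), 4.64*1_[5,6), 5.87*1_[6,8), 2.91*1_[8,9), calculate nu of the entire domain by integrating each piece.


Integrate each piece of the Radon-Nikodym derivative:
Step 1: integral_0^5 5.51 dx = 5.51*(5-0) = 5.51*5 = 27.55
Step 2: integral_5^6 4.64 dx = 4.64*(6-5) = 4.64*1 = 4.64
Step 3: integral_6^8 5.87 dx = 5.87*(8-6) = 5.87*2 = 11.74
Step 4: integral_8^9 2.91 dx = 2.91*(9-8) = 2.91*1 = 2.91
Total: 27.55 + 4.64 + 11.74 + 2.91 = 46.84


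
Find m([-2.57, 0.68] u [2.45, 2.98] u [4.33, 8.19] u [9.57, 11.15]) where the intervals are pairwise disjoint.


For pairwise disjoint intervals, m(union) = sum of lengths.
= (0.68 - -2.57) + (2.98 - 2.45) + (8.19 - 4.33) + (11.15 - 9.57)
= 3.25 + 0.53 + 3.86 + 1.58
= 9.22


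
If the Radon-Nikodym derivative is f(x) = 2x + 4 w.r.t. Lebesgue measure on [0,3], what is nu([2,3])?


nu(A) = integral_A (dnu/dmu) dmu = integral_2^3 (2x + 4) dx
Step 1: Antiderivative F(x) = (2/2)x^2 + 4x
Step 2: F(3) = (2/2)*3^2 + 4*3 = 9 + 12 = 21
Step 3: F(2) = (2/2)*2^2 + 4*2 = 4 + 8 = 12
Step 4: nu([2,3]) = F(3) - F(2) = 21 - 12 = 9


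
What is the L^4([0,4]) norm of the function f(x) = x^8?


Step 1: ||f||_4 = (integral_0^4 |x^8|^4 dx)^(1/4)
     = (integral_0^4 x^32 dx)^(1/4)
Step 2: integral_0^4 x^32 dx = [x^33/(33)] from 0 to 4 = 4^33/33
     = 73786976294838206464/33 = 2.235969e+18
Step 3: ||f||_4 = (2.235969e+18)^(1/4) = 38669.311845


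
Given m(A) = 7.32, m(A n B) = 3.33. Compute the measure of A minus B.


m(A \ B) = m(A) - m(A n B)
= 7.32 - 3.33
= 3.99


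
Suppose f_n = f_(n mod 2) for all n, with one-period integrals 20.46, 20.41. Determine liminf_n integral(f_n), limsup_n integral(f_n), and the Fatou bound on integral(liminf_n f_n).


The sequence (integral(f_n)) is periodic with period 2, repeating the values 20.46, 20.41 indefinitely.
Step 1: For a periodic sequence, every tail (a_m, a_(m+1), ...) contains all 2 period values infinitely often.
Step 2: Hence inf of every tail = min of the period values = min(20.46, 20.41) = 20.41.
        liminf_n integral(f_n) = sup over m of (inf of tail from m) = 20.41.
Step 3: Similarly sup of every tail = max of the period values = 20.46.
        limsup_n integral(f_n) = 20.46.
Step 4: Fatou's lemma: integral(liminf_n f_n) <= liminf_n integral(f_n) = 20.41.
        So the integral of the pointwise liminf is at most 20.41.


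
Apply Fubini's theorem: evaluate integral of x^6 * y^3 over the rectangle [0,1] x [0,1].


By Fubini's theorem, the double integral factors as a product of single integrals:
Step 1: integral_0^1 x^6 dx = [x^7/7] from 0 to 1
     = 1^7/7 = 0.142857
Step 2: integral_0^1 y^3 dy = [y^4/4] from 0 to 1
     = 1^4/4 = 0.25
Step 3: Double integral = 0.142857 * 0.25 = 0.035714


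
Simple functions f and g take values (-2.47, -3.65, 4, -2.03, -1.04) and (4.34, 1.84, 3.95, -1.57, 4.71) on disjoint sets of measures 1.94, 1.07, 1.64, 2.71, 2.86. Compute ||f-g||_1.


Step 1: Compute differences f_i - g_i:
  -2.47 - 4.34 = -6.81
  -3.65 - 1.84 = -5.49
  4 - 3.95 = 0.05
  -2.03 - -1.57 = -0.46
  -1.04 - 4.71 = -5.75
Step 2: Compute |diff|^1 * measure for each set:
  |-6.81|^1 * 1.94 = 6.81 * 1.94 = 13.2114
  |-5.49|^1 * 1.07 = 5.49 * 1.07 = 5.8743
  |0.05|^1 * 1.64 = 0.05 * 1.64 = 0.082
  |-0.46|^1 * 2.71 = 0.46 * 2.71 = 1.2466
  |-5.75|^1 * 2.86 = 5.75 * 2.86 = 16.445
Step 3: Sum = 36.8593
Step 4: ||f-g||_1 = (36.8593)^(1/1) = 36.8593


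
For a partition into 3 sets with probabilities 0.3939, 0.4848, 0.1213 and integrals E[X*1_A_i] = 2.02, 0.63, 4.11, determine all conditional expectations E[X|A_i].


For each cell A_i: E[X|A_i] = E[X*1_A_i] / P(A_i)
Step 1: E[X|A_1] = 2.02 / 0.3939 = 5.128205
Step 2: E[X|A_2] = 0.63 / 0.4848 = 1.299505
Step 3: E[X|A_3] = 4.11 / 0.1213 = 33.882935
Verification: E[X] = sum E[X*1_A_i] = 2.02 + 0.63 + 4.11 = 6.76


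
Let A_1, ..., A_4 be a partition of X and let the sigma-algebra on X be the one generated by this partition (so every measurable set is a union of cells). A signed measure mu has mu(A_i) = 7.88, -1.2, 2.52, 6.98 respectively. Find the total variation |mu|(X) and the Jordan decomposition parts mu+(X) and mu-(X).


Step 1: Every measurable set is a union of atoms (the cells / points), so a Hahn decomposition is
  obtained by grouping atoms by sign: P = union of atoms with mu > 0, N = union of the remaining atoms.
  Atoms in P (indices): 1, 3, 4;  atoms in N (indices): 2
  Positive values: 7.88, 2.52, 6.98
  Negative values: -1.2
Step 2: mu+(X) = mu(P) = sum of positive atom values = 17.38
Step 3: mu-(X) = -mu(N) = sum of |negative atom values| = 1.2
Step 4: |mu|(X) = mu+(X) + mu-(X) = 17.38 + 1.2 = 18.58


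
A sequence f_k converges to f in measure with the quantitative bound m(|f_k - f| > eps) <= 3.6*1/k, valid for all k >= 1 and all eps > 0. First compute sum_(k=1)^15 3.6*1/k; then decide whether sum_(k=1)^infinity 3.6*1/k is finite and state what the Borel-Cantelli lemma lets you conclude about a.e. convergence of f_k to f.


Step 1: List the terms 3.6*1/k for k = 1 to 15:
  k=1: 3.6
  k=2: 1.8
  k=3: 1.2
  k=4: 0.9
  k=5: 0.72
  k=6: 0.6
  k=7: 0.514286
  k=8: 0.45
  k=9: 0.4
  k=10: 0.36
  k=11: 0.327273
  k=12: 0.3
  k=13: 0.276923
  k=14: 0.257143
  k=15: 0.24
Step 2: Partial sum = 3.6 + 1.8 + 1.2 + 0.9 + 0.72 + 0.6 + 0.514286 + 0.45 + 0.4 + 0.36 + 0.327273 + 0.3 + 0.276923 + 0.257143 + 0.24
     = 11.945624
Step 3: The full series sum_(k>=1) 3.6*1/k diverges (harmonic series, p = 1; a nonzero constant multiple of a divergent series diverges).
Step 4: The (first) Borel-Cantelli lemma requires a summable sequence of measures, so it does not apply here;
        from this bound alone no conclusion about a.e. convergence can be drawn (convergence in measure still
        gives an a.e.-convergent subsequence, but not a.e. convergence of the whole sequence).
Conclusion: series diverges; Borel-Cantelli is inconclusive about a.e. convergence of f_k.


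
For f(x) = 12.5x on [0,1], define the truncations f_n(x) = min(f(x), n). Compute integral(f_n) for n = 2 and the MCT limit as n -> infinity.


f(x) = 12.5x on [0,1]; f_n(x) = min(12.5x, n). At n = 2:
Step 1: f(x) reaches 2 at x = 2/12.5 = 0.16
Step 2: integral(f_2) = integral(12.5x, 0, 0.16) + integral(2, 0.16, 1)
       = 12.5*0.16^2/2 + 2*(1 - 0.16)
       = 0.16 + 1.68
       = 1.84
Step 3: As n -> infinity, f_n increases to f, so by MCT integral(f_n) -> integral(f) = 12.5/2 = 6.25.
Convergence: integral(f_2) = 1.84 -> 6.25 as n -> infinity


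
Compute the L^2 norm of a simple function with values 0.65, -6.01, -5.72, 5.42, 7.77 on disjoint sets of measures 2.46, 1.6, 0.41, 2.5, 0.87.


Step 1: Compute |f_i|^2 for each value:
  |0.65|^2 = 0.4225
  |-6.01|^2 = 36.1201
  |-5.72|^2 = 32.7184
  |5.42|^2 = 29.3764
  |7.77|^2 = 60.3729
Step 2: Multiply by measures and sum:
  0.4225 * 2.46 = 1.03935
  36.1201 * 1.6 = 57.79216
  32.7184 * 0.41 = 13.414544
  29.3764 * 2.5 = 73.441
  60.3729 * 0.87 = 52.524423
Sum = 1.03935 + 57.79216 + 13.414544 + 73.441 + 52.524423 = 198.211477
Step 3: Take the p-th root:
||f||_2 = (198.211477)^(1/2) = 14.07876


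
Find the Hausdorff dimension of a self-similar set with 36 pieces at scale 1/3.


For a self-similar set with N copies scaled by 1/r:
dim_H = log(N)/log(r) = log(36)/log(3)
= 3.583519/1.098612
= 3.26186


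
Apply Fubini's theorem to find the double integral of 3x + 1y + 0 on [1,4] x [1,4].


By Fubini, integrate in x first, then y.
Step 1: Fix y, integrate over x in [1,4]:
  integral(3x + 1y + 0, x=1..4)
  = 3*(4^2 - 1^2)/2 + (1y + 0)*(4 - 1)
  = 22.5 + (1y + 0)*3
  = 22.5 + 3y + 0
  = 22.5 + 3y
Step 2: Integrate over y in [1,4]:
  integral(22.5 + 3y, y=1..4)
  = 22.5*3 + 3*(4^2 - 1^2)/2
  = 67.5 + 22.5
  = 90


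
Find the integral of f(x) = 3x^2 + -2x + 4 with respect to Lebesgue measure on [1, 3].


The Lebesgue integral of a Riemann-integrable function agrees with the Riemann integral.
Antiderivative F(x) = (3/3)x^3 + (-2/2)x^2 + 4x
F(3) = (3/3)*3^3 + (-2/2)*3^2 + 4*3
     = (3/3)*27 + (-2/2)*9 + 4*3
     = 27 + -9 + 12
     = 30
F(1) = 4
Integral = F(3) - F(1) = 30 - 4 = 26


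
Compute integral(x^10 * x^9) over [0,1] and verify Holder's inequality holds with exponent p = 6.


Step 1: Exact integral of f*g = integral(x^19, 0, 1) = 1/20
     = 0.05
Step 2: Holder bound with p=6, q=1.2:
  ||f||_p = (integral x^60 dx)^(1/6) = (1/61)^(1/6) = 0.504017
  ||g||_q = (integral x^10.8 dx)^(1/1.2) = (1/11.8)^(1/1.2) = 0.127869
Step 3: Holder bound = ||f||_p * ||g||_q = 0.504017 * 0.127869 = 0.064448
Verification: 0.05 <= 0.064448 (Holder holds)


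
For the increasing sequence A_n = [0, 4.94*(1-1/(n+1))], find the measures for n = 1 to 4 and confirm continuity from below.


By continuity of measure from below: if A_n increases to A, then m(A_n) -> m(A).
Here A = [0, 4.94], so m(A) = 4.94
Step 1: a_1 = 4.94*(1 - 1/2) = 2.47, m(A_1) = 2.47
Step 2: a_2 = 4.94*(1 - 1/3) = 3.2933, m(A_2) = 3.2933
Step 3: a_3 = 4.94*(1 - 1/4) = 3.705, m(A_3) = 3.705
Step 4: a_4 = 4.94*(1 - 1/5) = 3.952, m(A_4) = 3.952
Limit: m(A_n) -> m([0,4.94]) = 4.94


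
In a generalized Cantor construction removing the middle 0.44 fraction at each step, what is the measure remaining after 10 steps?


Step 1: At each step, fraction remaining = 1 - 0.44 = 0.56
Step 2: After 10 steps, measure = (0.56)^10
Result = 0.003033


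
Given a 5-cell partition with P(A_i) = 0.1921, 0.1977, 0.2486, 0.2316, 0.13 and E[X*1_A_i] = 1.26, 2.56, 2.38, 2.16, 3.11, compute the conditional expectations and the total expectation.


For each cell A_i: E[X|A_i] = E[X*1_A_i] / P(A_i)
Step 1: E[X|A_1] = 1.26 / 0.1921 = 6.559084
Step 2: E[X|A_2] = 2.56 / 0.1977 = 12.948912
Step 3: E[X|A_3] = 2.38 / 0.2486 = 9.573612
Step 4: E[X|A_4] = 2.16 / 0.2316 = 9.326425
Step 5: E[X|A_5] = 3.11 / 0.13 = 23.923077
Verification: E[X] = sum E[X*1_A_i] = 1.26 + 2.56 + 2.38 + 2.16 + 3.11 = 11.47


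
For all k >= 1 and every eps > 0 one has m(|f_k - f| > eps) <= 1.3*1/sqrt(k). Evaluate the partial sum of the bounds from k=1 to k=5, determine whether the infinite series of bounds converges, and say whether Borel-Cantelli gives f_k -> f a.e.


Step 1: List the terms 1.3*1/sqrt(k) for k = 1 to 5:
  k=1: 1.3
  k=2: 0.919239
  k=3: 0.750555
  k=4: 0.65
  k=5: 0.581378
Step 2: Partial sum = 1.3 + 0.919239 + 0.750555 + 0.65 + 0.581378
     = 4.201172
Step 3: The full series sum_(k>=1) 1.3*1/sqrt(k) diverges (p-series with p = 1/2 <= 1; a nonzero constant multiple of a divergent series diverges).
Step 4: The (first) Borel-Cantelli lemma requires a summable sequence of measures, so it does not apply here;
        from this bound alone no conclusion about a.e. convergence can be drawn (convergence in measure still
        gives an a.e.-convergent subsequence, but not a.e. convergence of the whole sequence).
Conclusion: series diverges; Borel-Cantelli is inconclusive about a.e. convergence of f_k.


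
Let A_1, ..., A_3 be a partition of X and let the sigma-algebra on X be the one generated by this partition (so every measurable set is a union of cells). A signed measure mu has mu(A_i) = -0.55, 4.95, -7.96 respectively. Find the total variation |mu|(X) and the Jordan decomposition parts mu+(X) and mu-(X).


Step 1: Every measurable set is a union of atoms (the cells / points), so a Hahn decomposition is
  obtained by grouping atoms by sign: P = union of atoms with mu > 0, N = union of the remaining atoms.
  Atoms in P (indices): 2;  atoms in N (indices): 1, 3
  Positive values: 4.95
  Negative values: -0.55, -7.96
Step 2: mu+(X) = mu(P) = sum of positive atom values = 4.95
Step 3: mu-(X) = -mu(N) = sum of |negative atom values| = 8.51
Step 4: |mu|(X) = mu+(X) + mu-(X) = 4.95 + 8.51 = 13.46


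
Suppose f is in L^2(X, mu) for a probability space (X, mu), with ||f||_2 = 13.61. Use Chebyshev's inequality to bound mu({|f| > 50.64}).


Chebyshev/Markov inequality: mu(|f| > eps) <= (||f||_p / eps)^p
Step 1: ||f||_2 / eps = 13.61 / 50.64 = 0.26876
Step 2: Raise to power p = 2:
  (0.26876)^2 = 0.072232
Step 3: Therefore mu(|f| > 50.64) <= 0.072232


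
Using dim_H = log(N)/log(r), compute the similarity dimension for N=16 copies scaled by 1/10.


For a self-similar set with N copies scaled by 1/r:
dim_H = log(N)/log(r) = log(16)/log(10)
= 2.772589/2.302585
= 1.20412


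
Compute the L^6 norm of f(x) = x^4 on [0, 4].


Step 1: ||f||_6 = (integral_0^4 |x^4|^6 dx)^(1/6)
     = (integral_0^4 x^24 dx)^(1/6)
Step 2: integral_0^4 x^24 dx = [x^25/(25)] from 0 to 4 = 4^25/25
     = 1125899906842624/25 = 4.503600e+13
Step 3: ||f||_6 = (4.503600e+13)^(1/6) = 188.622413


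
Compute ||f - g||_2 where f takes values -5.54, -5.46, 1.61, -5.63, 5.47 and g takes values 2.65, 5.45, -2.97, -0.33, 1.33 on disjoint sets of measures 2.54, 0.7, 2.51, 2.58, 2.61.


Step 1: Compute differences f_i - g_i:
  -5.54 - 2.65 = -8.19
  -5.46 - 5.45 = -10.91
  1.61 - -2.97 = 4.58
  -5.63 - -0.33 = -5.3
  5.47 - 1.33 = 4.14
Step 2: Compute |diff|^2 * measure for each set:
  |-8.19|^2 * 2.54 = 67.0761 * 2.54 = 170.373294
  |-10.91|^2 * 0.7 = 119.0281 * 0.7 = 83.31967
  |4.58|^2 * 2.51 = 20.9764 * 2.51 = 52.650764
  |-5.3|^2 * 2.58 = 28.09 * 2.58 = 72.4722
  |4.14|^2 * 2.61 = 17.1396 * 2.61 = 44.734356
Step 3: Sum = 423.550284
Step 4: ||f-g||_2 = (423.550284)^(1/2) = 20.580337


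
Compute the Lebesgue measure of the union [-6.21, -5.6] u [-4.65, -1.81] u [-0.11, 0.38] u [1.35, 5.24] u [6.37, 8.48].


For pairwise disjoint intervals, m(union) = sum of lengths.
= (-5.6 - -6.21) + (-1.81 - -4.65) + (0.38 - -0.11) + (5.24 - 1.35) + (8.48 - 6.37)
= 0.61 + 2.84 + 0.49 + 3.89 + 2.11
= 9.94


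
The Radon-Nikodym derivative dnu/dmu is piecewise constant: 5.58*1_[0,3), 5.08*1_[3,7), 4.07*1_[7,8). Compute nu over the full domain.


Integrate each piece of the Radon-Nikodym derivative:
Step 1: integral_0^3 5.58 dx = 5.58*(3-0) = 5.58*3 = 16.74
Step 2: integral_3^7 5.08 dx = 5.08*(7-3) = 5.08*4 = 20.32
Step 3: integral_7^8 4.07 dx = 4.07*(8-7) = 4.07*1 = 4.07
Total: 16.74 + 20.32 + 4.07 = 41.13


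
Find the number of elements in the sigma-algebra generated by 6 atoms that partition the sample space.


Each element of the sigma-algebra is a union of some subset of the 6 atoms.
The number of such subsets is 2^6 = 64.


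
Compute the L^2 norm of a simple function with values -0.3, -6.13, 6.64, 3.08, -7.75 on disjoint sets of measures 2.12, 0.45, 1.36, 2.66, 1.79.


Step 1: Compute |f_i|^2 for each value:
  |-0.3|^2 = 0.09
  |-6.13|^2 = 37.5769
  |6.64|^2 = 44.0896
  |3.08|^2 = 9.4864
  |-7.75|^2 = 60.0625
Step 2: Multiply by measures and sum:
  0.09 * 2.12 = 0.1908
  37.5769 * 0.45 = 16.909605
  44.0896 * 1.36 = 59.961856
  9.4864 * 2.66 = 25.233824
  60.0625 * 1.79 = 107.511875
Sum = 0.1908 + 16.909605 + 59.961856 + 25.233824 + 107.511875 = 209.80796
Step 3: Take the p-th root:
||f||_2 = (209.80796)^(1/2) = 14.484749


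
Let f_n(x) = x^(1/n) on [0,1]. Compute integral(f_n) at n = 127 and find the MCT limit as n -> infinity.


At n = 127: f_127(x) = x^(1/127).
Step 1: integral(x^(1/127), 0, 1) = [x^(1/127+1) / (1/127+1)] from 0 to 1
     = 1 / (1/127 + 1) = 1 / ((127+1)/127) = 127/(127+1)
     = 127/128 = 0.992188
Step 2: As n -> infinity, f_n(x) = x^(1/n) -> 1 for x in (0,1], and f_n is increasing in n.
By MCT, lim_n integral(f_n) = integral(lim_n f_n) = integral(1, 0, 1) = 1.
Step 3: Verify convergence: 127/128 = 0.992188 -> 1


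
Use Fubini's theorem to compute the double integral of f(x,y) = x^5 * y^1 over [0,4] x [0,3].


By Fubini's theorem, the double integral factors as a product of single integrals:
Step 1: integral_0^4 x^5 dx = [x^6/6] from 0 to 4
     = 4^6/6 = 682.666667
Step 2: integral_0^3 y^1 dy = [y^2/2] from 0 to 3
     = 3^2/2 = 4.5
Step 3: Double integral = 682.666667 * 4.5 = 3072


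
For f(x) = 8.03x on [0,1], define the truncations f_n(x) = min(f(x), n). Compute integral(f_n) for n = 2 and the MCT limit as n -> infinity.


f(x) = 8.03x on [0,1]; f_n(x) = min(8.03x, n). At n = 2:
Step 1: f(x) reaches 2 at x = 2/8.03 = 0.249066
Step 2: integral(f_2) = integral(8.03x, 0, 0.249066) + integral(2, 0.249066, 1)
       = 8.03*0.249066^2/2 + 2*(1 - 0.249066)
       = 0.249066 + 1.501868
       = 1.750934
Step 3: As n -> infinity, f_n increases to f, so by MCT integral(f_n) -> integral(f) = 8.03/2 = 4.015.
Convergence: integral(f_2) = 1.750934 -> 4.015 as n -> infinity


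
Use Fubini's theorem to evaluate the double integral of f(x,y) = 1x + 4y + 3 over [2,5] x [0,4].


By Fubini, integrate in x first, then y.
Step 1: Fix y, integrate over x in [2,5]:
  integral(1x + 4y + 3, x=2..5)
  = 1*(5^2 - 2^2)/2 + (4y + 3)*(5 - 2)
  = 10.5 + (4y + 3)*3
  = 10.5 + 12y + 9
  = 19.5 + 12y
Step 2: Integrate over y in [0,4]:
  integral(19.5 + 12y, y=0..4)
  = 19.5*4 + 12*(4^2 - 0^2)/2
  = 78 + 96
  = 174


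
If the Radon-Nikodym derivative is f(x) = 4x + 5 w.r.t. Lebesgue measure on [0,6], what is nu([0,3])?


nu(A) = integral_A (dnu/dmu) dmu = integral_0^3 (4x + 5) dx
Step 1: Antiderivative F(x) = (4/2)x^2 + 5x
Step 2: F(3) = (4/2)*3^2 + 5*3 = 18 + 15 = 33
Step 3: F(0) = (4/2)*0^2 + 5*0 = 0.0 + 0 = 0.0
Step 4: nu([0,3]) = F(3) - F(0) = 33 - 0.0 = 33


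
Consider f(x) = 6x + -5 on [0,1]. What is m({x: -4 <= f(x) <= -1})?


f^(-1)([-4, -1]) = {x : -4 <= 6x + -5 <= -1}
Solving: (-4 - -5)/6 <= x <= (-1 - -5)/6
= [0.166667, 0.666667]
Intersecting with [0,1]: [0.166667, 0.666667]
Measure = 0.666667 - 0.166667 = 0.5


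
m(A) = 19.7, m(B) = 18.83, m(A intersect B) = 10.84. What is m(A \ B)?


m(A \ B) = m(A) - m(A n B)
= 19.7 - 10.84
= 8.86


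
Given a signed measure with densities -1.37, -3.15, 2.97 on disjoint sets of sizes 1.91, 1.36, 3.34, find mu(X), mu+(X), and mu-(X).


Step 1: Compute signed measure on each set:
  Set 1: -1.37 * 1.91 = -2.6167
  Set 2: -3.15 * 1.36 = -4.284
  Set 3: 2.97 * 3.34 = 9.9198
Step 2: Total signed measure = (-2.6167) + (-4.284) + (9.9198)
     = 3.0191
Step 3: Positive part mu+(X) = sum of positive contributions = 9.9198
Step 4: Negative part mu-(X) = |sum of negative contributions| = 6.9007


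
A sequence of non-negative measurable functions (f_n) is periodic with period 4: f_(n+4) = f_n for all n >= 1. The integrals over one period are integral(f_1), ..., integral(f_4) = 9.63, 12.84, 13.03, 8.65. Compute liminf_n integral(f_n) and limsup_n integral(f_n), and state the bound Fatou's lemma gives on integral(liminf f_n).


The sequence (integral(f_n)) is periodic with period 4, repeating the values 9.63, 12.84, 13.03, 8.65 indefinitely.
Step 1: For a periodic sequence, every tail (a_m, a_(m+1), ...) contains all 4 period values infinitely often.
Step 2: Hence inf of every tail = min of the period values = min(9.63, 12.84, 13.03, 8.65) = 8.65.
        liminf_n integral(f_n) = sup over m of (inf of tail from m) = 8.65.
Step 3: Similarly sup of every tail = max of the period values = 13.03.
        limsup_n integral(f_n) = 13.03.
Step 4: Fatou's lemma: integral(liminf_n f_n) <= liminf_n integral(f_n) = 8.65.
        So the integral of the pointwise liminf is at most 8.65.


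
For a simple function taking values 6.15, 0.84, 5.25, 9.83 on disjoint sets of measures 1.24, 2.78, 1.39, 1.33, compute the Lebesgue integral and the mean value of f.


Step 1: Integral = sum(value_i * measure_i)
= 6.15*1.24 + 0.84*2.78 + 5.25*1.39 + 9.83*1.33
= 7.626 + 2.3352 + 7.2975 + 13.0739
= 30.3326
Step 2: Total measure of domain = 1.24 + 2.78 + 1.39 + 1.33 = 6.74
Step 3: Average value = 30.3326 / 6.74 = 4.500386
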